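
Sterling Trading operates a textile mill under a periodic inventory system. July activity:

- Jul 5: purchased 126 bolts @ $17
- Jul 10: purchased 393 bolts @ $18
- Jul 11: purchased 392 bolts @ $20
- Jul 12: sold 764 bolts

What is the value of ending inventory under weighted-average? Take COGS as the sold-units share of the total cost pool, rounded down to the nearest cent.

Ending inventory = $2,752.18

Jul 12, sell 764: 764/911 × $17,056.00 → $14,303.82
Ending inventory (cost pool remaining) = $2,752.18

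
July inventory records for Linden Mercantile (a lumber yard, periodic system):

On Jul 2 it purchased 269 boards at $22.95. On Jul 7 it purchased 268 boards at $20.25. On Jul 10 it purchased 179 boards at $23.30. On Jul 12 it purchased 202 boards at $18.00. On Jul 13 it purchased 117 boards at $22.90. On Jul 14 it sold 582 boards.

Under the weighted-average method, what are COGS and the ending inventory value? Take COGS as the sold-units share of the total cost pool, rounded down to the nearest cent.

COGS = $12,419.68; ending inventory = $9,666.87

Jul 14, sell 582: 582/1035 × $22,086.55 → $12,419.68
Ending inventory (cost pool remaining) = $9,666.87
Check: goods available $22,086.55 = COGS $12,419.68 + ending $9,666.87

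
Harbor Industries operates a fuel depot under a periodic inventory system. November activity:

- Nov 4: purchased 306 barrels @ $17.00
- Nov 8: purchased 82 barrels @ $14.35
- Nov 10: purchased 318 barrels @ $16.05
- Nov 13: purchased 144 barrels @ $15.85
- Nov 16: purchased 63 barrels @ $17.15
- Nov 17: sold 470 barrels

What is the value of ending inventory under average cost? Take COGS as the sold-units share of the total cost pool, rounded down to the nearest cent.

Ending inventory = $7,203.22

Nov 17, sell 470: 470/913 × $14,845.45 → $7,642.23
Ending inventory (cost pool remaining) = $7,203.22
Check: goods available $14,845.45 = COGS $7,642.23 + ending $7,203.22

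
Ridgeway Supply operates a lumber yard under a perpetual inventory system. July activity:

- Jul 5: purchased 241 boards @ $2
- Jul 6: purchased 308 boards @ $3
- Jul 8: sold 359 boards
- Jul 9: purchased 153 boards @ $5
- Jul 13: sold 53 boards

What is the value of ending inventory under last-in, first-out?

Jul 8, 359 sold [LIFO — newest first]: 308 @ $3 + 51 @ $2 = $1,026
Jul 13, 53 sold [LIFO — newest first]: 53 @ $5 = $265
Total COGS = $1,026 + $265 = $1,291
Ending inventory: 190 @ $2 + 100 @ $5 = $880

Ending inventory = $880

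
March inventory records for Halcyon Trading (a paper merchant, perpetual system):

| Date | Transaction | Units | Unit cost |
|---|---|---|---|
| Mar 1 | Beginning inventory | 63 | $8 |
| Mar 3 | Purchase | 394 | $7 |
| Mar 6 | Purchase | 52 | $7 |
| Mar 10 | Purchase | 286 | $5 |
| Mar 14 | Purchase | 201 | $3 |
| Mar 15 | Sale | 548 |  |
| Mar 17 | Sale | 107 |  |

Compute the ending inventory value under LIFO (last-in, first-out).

Ending inventory = $2,450

Mar 15, 548 sold [LIFO — newest first]: 201 @ $3 + 286 @ $5 + 52 @ $7 + 9 @ $7 = $2,460
Mar 17, 107 sold [LIFO — newest first]: 107 @ $7 = $749
Total COGS = $2,460 + $749 = $3,209
Ending inventory: 63 @ $8 + 278 @ $7 = $2,450
Check: goods available $5,659 = COGS $3,209 + ending $2,450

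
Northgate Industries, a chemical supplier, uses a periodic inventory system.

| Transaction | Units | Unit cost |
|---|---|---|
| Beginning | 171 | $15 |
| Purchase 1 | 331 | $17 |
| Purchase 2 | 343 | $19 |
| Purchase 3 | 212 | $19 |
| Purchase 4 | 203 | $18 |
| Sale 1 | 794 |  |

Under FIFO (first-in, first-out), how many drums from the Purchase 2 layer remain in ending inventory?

Sale 1 (794) [FIFO — oldest first]: 171 @ $15 + 331 @ $17 + 292 @ $19 = $13,740
Ending inventory: 51 @ $19 + 212 @ $19 + 203 @ $18 = $8,651
Check: goods available $22,391 = COGS $13,740 + ending $8,651

51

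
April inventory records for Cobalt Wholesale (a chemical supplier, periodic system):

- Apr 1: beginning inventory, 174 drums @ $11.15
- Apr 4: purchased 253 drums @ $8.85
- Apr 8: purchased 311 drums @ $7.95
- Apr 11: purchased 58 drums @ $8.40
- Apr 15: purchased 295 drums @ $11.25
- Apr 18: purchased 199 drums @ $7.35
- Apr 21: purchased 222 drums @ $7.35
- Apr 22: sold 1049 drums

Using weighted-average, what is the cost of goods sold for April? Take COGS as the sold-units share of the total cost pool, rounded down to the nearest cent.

COGS = $9,402.07

Apr 22, sell 1049: 1049/1512 × $13,551.90 → $9,402.07
Ending inventory (cost pool remaining) = $4,149.83
Check: goods available $13,551.90 = COGS $9,402.07 + ending $4,149.83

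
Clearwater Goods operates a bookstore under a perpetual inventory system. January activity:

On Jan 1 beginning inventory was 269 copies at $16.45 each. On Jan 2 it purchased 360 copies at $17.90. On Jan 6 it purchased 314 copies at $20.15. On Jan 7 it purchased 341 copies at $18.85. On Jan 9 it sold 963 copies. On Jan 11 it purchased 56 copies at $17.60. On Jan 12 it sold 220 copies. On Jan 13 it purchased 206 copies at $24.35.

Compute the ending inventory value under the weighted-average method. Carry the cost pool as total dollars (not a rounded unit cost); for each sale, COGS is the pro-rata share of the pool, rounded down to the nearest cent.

After Jan 1: 269 on hand, pool $4,425.05 (≈ $16.4500 each)
After Jan 2: 629 on hand, pool $10,869.05 (≈ $17.2799 each)
After Jan 6: 943 on hand, pool $17,196.15 (≈ $18.2356 each)
After Jan 7: 1284 on hand, pool $23,624.00 (≈ $18.3988 each)
Jan 9, sell 963: 963/1284 × $23,624.00 → $17,718.00
After Jan 11: 377 on hand, pool $6,891.60 (≈ $18.2801 each)
Jan 12, sell 220: 220/377 × $6,891.60 → $4,021.62
After Jan 13: 363 on hand, pool $7,886.08 (≈ $21.7247 each)
Total COGS = $17,718.00 + $4,021.62 = $21,739.62
Ending inventory (cost pool remaining) = $7,886.08

Ending inventory = $7,886.08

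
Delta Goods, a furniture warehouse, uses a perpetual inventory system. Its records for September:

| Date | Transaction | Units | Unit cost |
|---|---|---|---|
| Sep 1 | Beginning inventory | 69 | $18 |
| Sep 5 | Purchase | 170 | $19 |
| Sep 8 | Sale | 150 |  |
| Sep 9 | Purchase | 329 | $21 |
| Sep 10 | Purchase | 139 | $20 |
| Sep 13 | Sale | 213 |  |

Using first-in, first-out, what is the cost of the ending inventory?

Ending inventory = $7,085

Sep 8, 150 sold [FIFO — oldest first]: 69 @ $18 + 81 @ $19 = $2,781
Sep 13, 213 sold [FIFO — oldest first]: 89 @ $19 + 124 @ $21 = $4,295
Total COGS = $2,781 + $4,295 = $7,076
Ending inventory: 205 @ $21 + 139 @ $20 = $7,085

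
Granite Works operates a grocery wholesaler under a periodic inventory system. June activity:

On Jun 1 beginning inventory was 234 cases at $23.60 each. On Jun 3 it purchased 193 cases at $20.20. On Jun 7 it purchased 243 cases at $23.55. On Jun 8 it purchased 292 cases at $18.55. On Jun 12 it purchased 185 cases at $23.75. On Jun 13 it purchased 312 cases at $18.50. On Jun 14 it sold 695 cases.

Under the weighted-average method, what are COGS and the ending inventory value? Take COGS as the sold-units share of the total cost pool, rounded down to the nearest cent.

Jun 14, sell 695: 695/1459 × $30,726.00 → $14,636.44
Ending inventory (cost pool remaining) = $16,089.56

COGS = $14,636.44; ending inventory = $16,089.56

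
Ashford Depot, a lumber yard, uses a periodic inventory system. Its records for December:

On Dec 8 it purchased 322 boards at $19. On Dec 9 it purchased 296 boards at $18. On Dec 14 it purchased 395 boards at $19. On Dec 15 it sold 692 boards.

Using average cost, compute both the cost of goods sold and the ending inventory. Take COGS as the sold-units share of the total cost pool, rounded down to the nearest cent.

Dec 15, sell 692: 692/1013 × $18,951.00 → $12,945.79
Ending inventory (cost pool remaining) = $6,005.21
Check: goods available $18,951.00 = COGS $12,945.79 + ending $6,005.21

COGS = $12,945.79; ending inventory = $6,005.21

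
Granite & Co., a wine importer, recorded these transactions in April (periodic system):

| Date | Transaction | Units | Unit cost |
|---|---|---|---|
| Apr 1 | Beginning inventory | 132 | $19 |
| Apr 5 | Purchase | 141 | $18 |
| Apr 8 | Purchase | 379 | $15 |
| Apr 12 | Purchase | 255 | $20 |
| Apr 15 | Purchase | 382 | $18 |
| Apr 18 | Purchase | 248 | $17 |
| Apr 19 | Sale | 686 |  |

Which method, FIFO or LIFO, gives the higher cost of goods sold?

LIFO

FIFO COGS: 132 @ $19 + 141 @ $18 + 379 @ $15 + 34 @ $20 = $11,411
LIFO COGS: 248 @ $17 + 382 @ $18 + 56 @ $20 = $12,212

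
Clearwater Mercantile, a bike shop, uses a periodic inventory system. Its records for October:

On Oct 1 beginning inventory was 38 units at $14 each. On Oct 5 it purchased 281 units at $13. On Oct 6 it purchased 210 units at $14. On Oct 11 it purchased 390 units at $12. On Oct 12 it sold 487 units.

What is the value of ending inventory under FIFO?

Ending inventory = $5,268

Oct 12, 487 sold [FIFO — oldest first]: 38 @ $14 + 281 @ $13 + 168 @ $14 = $6,537
Ending inventory: 42 @ $14 + 390 @ $12 = $5,268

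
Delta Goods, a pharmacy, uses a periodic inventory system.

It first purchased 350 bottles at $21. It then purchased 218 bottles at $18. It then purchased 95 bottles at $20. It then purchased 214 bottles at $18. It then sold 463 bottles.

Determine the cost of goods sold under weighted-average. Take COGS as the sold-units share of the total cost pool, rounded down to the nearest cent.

COGS = $8,988.64

Sale 1, sell 463: 463/877 × $17,026.00 → $8,988.64
Ending inventory (cost pool remaining) = $8,037.36
Check: goods available $17,026.00 = COGS $8,988.64 + ending $8,037.36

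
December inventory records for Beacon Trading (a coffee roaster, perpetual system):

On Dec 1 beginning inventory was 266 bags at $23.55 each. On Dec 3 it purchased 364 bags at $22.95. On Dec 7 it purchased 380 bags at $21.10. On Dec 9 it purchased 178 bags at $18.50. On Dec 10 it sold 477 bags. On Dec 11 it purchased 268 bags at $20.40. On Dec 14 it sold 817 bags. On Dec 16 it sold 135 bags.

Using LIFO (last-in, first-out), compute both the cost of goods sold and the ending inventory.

COGS = $30,760.45; ending inventory = $635.85

Dec 10, 477 sold [LIFO — newest first]: 178 @ $18.50 + 299 @ $21.10 = $9,601.90
Dec 14, 817 sold [LIFO — newest first]: 268 @ $20.40 + 81 @ $21.10 + 364 @ $22.95 + 104 @ $23.55 = $17,979.30
Dec 16, 135 sold [LIFO — newest first]: 135 @ $23.55 = $3,179.25
Total COGS = $9,601.90 + $17,979.30 + $3,179.25 = $30,760.45
Ending inventory: 27 @ $23.55 = $635.85
Check: goods available $31,396.30 = COGS $30,760.45 + ending $635.85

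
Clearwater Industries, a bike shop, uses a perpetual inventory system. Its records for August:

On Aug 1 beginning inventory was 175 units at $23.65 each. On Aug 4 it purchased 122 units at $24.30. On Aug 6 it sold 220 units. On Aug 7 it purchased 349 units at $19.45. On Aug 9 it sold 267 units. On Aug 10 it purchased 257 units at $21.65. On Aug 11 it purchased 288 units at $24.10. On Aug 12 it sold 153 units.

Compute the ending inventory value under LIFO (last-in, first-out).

Aug 6, 220 sold [LIFO — newest first]: 122 @ $24.30 + 98 @ $23.65 = $5,282.30
Aug 9, 267 sold [LIFO — newest first]: 267 @ $19.45 = $5,193.15
Aug 12, 153 sold [LIFO — newest first]: 153 @ $24.10 = $3,687.30
Total COGS = $5,282.30 + $5,193.15 + $3,687.30 = $14,162.75
Ending inventory: 77 @ $23.65 + 82 @ $19.45 + 257 @ $21.65 + 135 @ $24.10 = $12,233.50

Ending inventory = $12,233.50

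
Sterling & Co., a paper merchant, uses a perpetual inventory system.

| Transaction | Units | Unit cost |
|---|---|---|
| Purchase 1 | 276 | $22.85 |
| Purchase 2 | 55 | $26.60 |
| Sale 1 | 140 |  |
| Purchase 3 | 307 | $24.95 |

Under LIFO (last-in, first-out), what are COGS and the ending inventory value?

Sale 1 (140) [LIFO — newest first]: 55 @ $26.60 + 85 @ $22.85 = $3,405.25
Ending inventory: 191 @ $22.85 + 307 @ $24.95 = $12,024.00

COGS = $3,405.25; ending inventory = $12,024.00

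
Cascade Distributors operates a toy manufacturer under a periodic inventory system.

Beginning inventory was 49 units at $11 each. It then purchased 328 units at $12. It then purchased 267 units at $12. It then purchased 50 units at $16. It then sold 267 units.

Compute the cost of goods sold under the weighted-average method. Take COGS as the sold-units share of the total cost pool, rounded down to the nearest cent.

Sale 1, sell 267: 267/694 × $8,479.00 → $3,262.09
Ending inventory (cost pool remaining) = $5,216.91

COGS = $3,262.09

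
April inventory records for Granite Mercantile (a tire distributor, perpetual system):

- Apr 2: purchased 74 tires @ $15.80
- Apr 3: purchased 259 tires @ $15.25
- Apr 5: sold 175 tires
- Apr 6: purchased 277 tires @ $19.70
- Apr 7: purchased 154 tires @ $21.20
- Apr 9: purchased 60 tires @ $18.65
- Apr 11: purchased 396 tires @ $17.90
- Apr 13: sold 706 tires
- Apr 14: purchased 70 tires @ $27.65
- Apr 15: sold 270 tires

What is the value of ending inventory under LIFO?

Ending inventory = $2,160.45

Apr 5, 175 sold [LIFO — newest first]: 175 @ $15.25 = $2,668.75
Apr 13, 706 sold [LIFO — newest first]: 396 @ $17.90 + 60 @ $18.65 + 154 @ $21.20 + 96 @ $19.70 = $13,363.40
Apr 15, 270 sold [LIFO — newest first]: 70 @ $27.65 + 181 @ $19.70 + 19 @ $15.25 = $5,790.95
Total COGS = $2,668.75 + $13,363.40 + $5,790.95 = $21,823.10
Ending inventory: 74 @ $15.80 + 65 @ $15.25 = $2,160.45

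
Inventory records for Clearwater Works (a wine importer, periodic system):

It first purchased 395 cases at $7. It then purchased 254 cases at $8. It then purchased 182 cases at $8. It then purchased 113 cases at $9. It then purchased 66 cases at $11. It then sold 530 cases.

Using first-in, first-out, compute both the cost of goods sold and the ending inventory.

COGS = $3,845; ending inventory = $4,151

Sale 1 (530) [FIFO — oldest first]: 395 @ $7 + 135 @ $8 = $3,845
Ending inventory: 119 @ $8 + 182 @ $8 + 113 @ $9 + 66 @ $11 = $4,151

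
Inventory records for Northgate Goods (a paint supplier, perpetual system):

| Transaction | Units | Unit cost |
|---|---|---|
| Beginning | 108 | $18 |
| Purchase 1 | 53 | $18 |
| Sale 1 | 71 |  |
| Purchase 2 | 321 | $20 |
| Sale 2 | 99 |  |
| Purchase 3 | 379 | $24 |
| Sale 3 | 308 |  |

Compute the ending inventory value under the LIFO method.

Sale 1 (71) [LIFO — newest first]: 53 @ $18 + 18 @ $18 = $1,278
Sale 2 (99) [LIFO — newest first]: 99 @ $20 = $1,980
Sale 3 (308) [LIFO — newest first]: 308 @ $24 = $7,392
Total COGS = $1,278 + $1,980 + $7,392 = $10,650
Ending inventory: 90 @ $18 + 222 @ $20 + 71 @ $24 = $7,764

Ending inventory = $7,764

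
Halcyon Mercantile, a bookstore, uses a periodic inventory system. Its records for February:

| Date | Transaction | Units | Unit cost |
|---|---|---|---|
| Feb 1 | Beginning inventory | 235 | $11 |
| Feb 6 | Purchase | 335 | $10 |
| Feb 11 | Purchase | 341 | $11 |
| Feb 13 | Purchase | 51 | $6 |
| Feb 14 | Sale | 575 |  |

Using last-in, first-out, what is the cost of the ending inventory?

Feb 14, 575 sold [LIFO — newest first]: 51 @ $6 + 341 @ $11 + 183 @ $10 = $5,887
Ending inventory: 235 @ $11 + 152 @ $10 = $4,105

Ending inventory = $4,105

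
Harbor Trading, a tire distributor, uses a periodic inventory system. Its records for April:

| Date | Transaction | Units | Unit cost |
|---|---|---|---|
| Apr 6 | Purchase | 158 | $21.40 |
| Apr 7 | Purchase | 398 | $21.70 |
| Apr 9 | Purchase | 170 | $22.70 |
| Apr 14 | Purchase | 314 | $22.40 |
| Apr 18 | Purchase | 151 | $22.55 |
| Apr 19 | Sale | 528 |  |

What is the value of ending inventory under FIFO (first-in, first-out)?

Ending inventory = $14,905.25

Apr 19, 528 sold [FIFO — oldest first]: 158 @ $21.40 + 370 @ $21.70 = $11,410.20
Ending inventory: 28 @ $21.70 + 170 @ $22.70 + 314 @ $22.40 + 151 @ $22.55 = $14,905.25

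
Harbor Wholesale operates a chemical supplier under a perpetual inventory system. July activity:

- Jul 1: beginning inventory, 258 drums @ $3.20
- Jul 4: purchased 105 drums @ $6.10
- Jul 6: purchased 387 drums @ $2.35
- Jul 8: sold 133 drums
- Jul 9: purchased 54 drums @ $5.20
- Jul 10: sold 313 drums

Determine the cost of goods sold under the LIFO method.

Jul 8, 133 sold [LIFO — newest first]: 133 @ $2.35 = $312.55
Jul 10, 313 sold [LIFO — newest first]: 54 @ $5.20 + 254 @ $2.35 + 5 @ $6.10 = $908.20
Total COGS = $312.55 + $908.20 = $1,220.75
Ending inventory: 258 @ $3.20 + 100 @ $6.10 = $1,435.60

COGS = $1,220.75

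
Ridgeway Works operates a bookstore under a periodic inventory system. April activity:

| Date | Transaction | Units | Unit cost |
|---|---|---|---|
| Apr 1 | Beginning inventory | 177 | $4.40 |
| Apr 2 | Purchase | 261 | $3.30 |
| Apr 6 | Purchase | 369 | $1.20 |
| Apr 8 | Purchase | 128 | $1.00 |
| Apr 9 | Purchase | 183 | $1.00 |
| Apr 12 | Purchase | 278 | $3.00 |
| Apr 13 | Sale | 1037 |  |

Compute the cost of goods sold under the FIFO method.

COGS = $2,312.90

Apr 13, 1037 sold [FIFO — oldest first]: 177 @ $4.40 + 261 @ $3.30 + 369 @ $1.20 + 128 @ $1.00 + 102 @ $1.00 = $2,312.90
Ending inventory: 81 @ $1.00 + 278 @ $3.00 = $915.00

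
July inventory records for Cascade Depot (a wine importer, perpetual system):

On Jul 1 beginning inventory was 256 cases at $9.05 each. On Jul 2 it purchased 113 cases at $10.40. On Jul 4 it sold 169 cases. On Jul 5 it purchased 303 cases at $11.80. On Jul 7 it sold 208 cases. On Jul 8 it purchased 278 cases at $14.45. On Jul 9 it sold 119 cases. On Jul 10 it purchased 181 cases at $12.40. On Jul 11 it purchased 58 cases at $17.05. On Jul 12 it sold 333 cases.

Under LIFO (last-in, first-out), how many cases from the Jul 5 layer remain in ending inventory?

Jul 4, 169 sold [LIFO — newest first]: 113 @ $10.40 + 56 @ $9.05 = $1,682.00
Jul 7, 208 sold [LIFO — newest first]: 208 @ $11.80 = $2,454.40
Jul 9, 119 sold [LIFO — newest first]: 119 @ $14.45 = $1,719.55
Jul 12, 333 sold [LIFO — newest first]: 58 @ $17.05 + 181 @ $12.40 + 94 @ $14.45 = $4,591.60
Total COGS = $1,682.00 + $2,454.40 + $1,719.55 + $4,591.60 = $10,447.55
Ending inventory: 200 @ $9.05 + 95 @ $11.80 + 65 @ $14.45 = $3,870.25

95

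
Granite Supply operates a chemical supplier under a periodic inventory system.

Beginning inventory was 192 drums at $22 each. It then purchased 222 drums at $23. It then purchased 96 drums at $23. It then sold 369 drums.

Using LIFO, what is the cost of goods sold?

COGS = $8,436

Sale 1 (369) [LIFO — newest first]: 96 @ $23 + 222 @ $23 + 51 @ $22 = $8,436
Ending inventory: 141 @ $22 = $3,102
Check: goods available $11,538 = COGS $8,436 + ending $3,102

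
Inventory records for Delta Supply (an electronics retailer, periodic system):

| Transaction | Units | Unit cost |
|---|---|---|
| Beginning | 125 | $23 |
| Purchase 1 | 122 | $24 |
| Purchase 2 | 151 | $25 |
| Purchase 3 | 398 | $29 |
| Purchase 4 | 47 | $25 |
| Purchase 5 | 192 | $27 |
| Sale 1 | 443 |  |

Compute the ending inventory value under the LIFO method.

Sale 1 (443) [LIFO — newest first]: 192 @ $27 + 47 @ $25 + 204 @ $29 = $12,275
Ending inventory: 125 @ $23 + 122 @ $24 + 151 @ $25 + 194 @ $29 = $15,204
Check: goods available $27,479 = COGS $12,275 + ending $15,204

Ending inventory = $15,204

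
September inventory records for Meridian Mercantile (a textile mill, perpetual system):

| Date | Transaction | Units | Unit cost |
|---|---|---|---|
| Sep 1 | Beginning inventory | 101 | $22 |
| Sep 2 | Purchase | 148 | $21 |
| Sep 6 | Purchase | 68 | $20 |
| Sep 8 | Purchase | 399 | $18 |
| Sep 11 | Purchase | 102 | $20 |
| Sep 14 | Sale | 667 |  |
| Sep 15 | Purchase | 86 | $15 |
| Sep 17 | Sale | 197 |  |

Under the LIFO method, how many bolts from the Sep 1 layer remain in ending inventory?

40

Sep 14, 667 sold [LIFO — newest first]: 102 @ $20 + 399 @ $18 + 68 @ $20 + 98 @ $21 = $12,640
Sep 17, 197 sold [LIFO — newest first]: 86 @ $15 + 50 @ $21 + 61 @ $22 = $3,682
Total COGS = $12,640 + $3,682 = $16,322
Ending inventory: 40 @ $22 = $880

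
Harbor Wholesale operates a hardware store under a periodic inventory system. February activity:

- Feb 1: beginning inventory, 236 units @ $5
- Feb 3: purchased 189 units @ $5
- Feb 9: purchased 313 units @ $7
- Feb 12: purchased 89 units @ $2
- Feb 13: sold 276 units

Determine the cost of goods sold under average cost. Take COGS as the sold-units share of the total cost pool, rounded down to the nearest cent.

COGS = $1,499.81

Feb 13, sell 276: 276/827 × $4,494.00 → $1,499.81
Ending inventory (cost pool remaining) = $2,994.19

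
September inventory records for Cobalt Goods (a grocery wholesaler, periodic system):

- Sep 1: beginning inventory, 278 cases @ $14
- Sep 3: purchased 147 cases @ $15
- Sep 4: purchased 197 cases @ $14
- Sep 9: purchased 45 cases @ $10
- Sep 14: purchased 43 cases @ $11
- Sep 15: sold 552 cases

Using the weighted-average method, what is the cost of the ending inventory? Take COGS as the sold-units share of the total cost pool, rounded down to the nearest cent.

Ending inventory = $2,175.95

Sep 15, sell 552: 552/710 × $9,778.00 → $7,602.05
Ending inventory (cost pool remaining) = $2,175.95
Check: goods available $9,778.00 = COGS $7,602.05 + ending $2,175.95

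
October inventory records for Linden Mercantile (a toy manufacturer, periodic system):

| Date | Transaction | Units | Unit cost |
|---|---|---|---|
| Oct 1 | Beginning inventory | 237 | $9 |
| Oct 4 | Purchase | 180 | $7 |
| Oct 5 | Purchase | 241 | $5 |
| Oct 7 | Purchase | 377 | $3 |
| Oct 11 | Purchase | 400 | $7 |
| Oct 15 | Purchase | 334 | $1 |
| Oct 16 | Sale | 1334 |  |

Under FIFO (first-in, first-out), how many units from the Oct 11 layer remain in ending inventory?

Oct 16, 1334 sold [FIFO — oldest first]: 237 @ $9 + 180 @ $7 + 241 @ $5 + 377 @ $3 + 299 @ $7 = $7,822
Ending inventory: 101 @ $7 + 334 @ $1 = $1,041
Check: goods available $8,863 = COGS $7,822 + ending $1,041

101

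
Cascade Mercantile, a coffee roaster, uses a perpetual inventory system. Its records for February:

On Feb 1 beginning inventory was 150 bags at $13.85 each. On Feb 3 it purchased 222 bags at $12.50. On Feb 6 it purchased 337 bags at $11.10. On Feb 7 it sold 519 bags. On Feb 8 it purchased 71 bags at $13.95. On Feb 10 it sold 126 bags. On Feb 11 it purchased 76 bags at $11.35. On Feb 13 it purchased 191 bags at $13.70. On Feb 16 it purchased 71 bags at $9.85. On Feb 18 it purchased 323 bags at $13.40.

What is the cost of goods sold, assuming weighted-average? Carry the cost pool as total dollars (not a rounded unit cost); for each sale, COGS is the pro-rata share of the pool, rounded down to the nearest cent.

After Feb 1: 150 on hand, pool $2,077.50 (≈ $13.8500 each)
After Feb 3: 372 on hand, pool $4,852.50 (≈ $13.0444 each)
After Feb 6: 709 on hand, pool $8,593.20 (≈ $12.1202 each)
Feb 7, sell 519: 519/709 × $8,593.20 → $6,290.36
After Feb 8: 261 on hand, pool $3,293.29 (≈ $12.6180 each)
Feb 10, sell 126: 126/261 × $3,293.29 → $1,589.86
After Feb 11: 211 on hand, pool $2,566.03 (≈ $12.1613 each)
After Feb 13: 402 on hand, pool $5,182.73 (≈ $12.8924 each)
After Feb 16: 473 on hand, pool $5,882.08 (≈ $12.4357 each)
After Feb 18: 796 on hand, pool $10,210.28 (≈ $12.8270 each)
Total COGS = $6,290.36 + $1,589.86 = $7,880.22
Ending inventory (cost pool remaining) = $10,210.28

COGS = $7,880.22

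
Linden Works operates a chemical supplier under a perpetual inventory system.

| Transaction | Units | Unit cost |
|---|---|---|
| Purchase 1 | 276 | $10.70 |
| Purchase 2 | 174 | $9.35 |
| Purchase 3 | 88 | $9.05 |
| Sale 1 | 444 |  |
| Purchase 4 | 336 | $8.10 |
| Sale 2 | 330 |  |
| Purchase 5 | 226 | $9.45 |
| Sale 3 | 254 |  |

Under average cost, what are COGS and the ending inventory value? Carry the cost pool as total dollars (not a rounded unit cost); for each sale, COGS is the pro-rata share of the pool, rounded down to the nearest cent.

COGS = $9,574.07; ending inventory = $659.73

After Purchase 1: 276 on hand, pool $2,953.20 (≈ $10.7000 each)
After Purchase 2: 450 on hand, pool $4,580.10 (≈ $10.1780 each)
After Purchase 3: 538 on hand, pool $5,376.50 (≈ $9.9935 each)
Sale 1, sell 444: 444/538 × $5,376.50 → $4,437.11
After Purchase 4: 430 on hand, pool $3,660.99 (≈ $8.5139 each)
Sale 2, sell 330: 330/430 × $3,660.99 → $2,809.59
After Purchase 5: 326 on hand, pool $2,987.10 (≈ $9.1629 each)
Sale 3, sell 254: 254/326 × $2,987.10 → $2,327.37
Total COGS = $4,437.11 + $2,809.59 + $2,327.37 = $9,574.07
Ending inventory (cost pool remaining) = $659.73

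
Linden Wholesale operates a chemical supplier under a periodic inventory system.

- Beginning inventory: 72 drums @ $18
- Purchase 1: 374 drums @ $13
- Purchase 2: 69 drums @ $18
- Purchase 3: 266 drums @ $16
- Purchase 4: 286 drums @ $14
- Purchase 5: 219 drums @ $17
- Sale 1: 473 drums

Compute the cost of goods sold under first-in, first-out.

COGS = $6,644

Sale 1 (473) [FIFO — oldest first]: 72 @ $18 + 374 @ $13 + 27 @ $18 = $6,644
Ending inventory: 42 @ $18 + 266 @ $16 + 286 @ $14 + 219 @ $17 = $12,739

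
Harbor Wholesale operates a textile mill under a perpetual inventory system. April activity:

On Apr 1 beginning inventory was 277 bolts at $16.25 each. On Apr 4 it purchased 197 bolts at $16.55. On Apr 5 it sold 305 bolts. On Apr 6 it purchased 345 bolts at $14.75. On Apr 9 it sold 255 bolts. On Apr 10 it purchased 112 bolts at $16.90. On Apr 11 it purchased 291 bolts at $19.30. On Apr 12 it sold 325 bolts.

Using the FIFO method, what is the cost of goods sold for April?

Apr 5, 305 sold [FIFO — oldest first]: 277 @ $16.25 + 28 @ $16.55 = $4,964.65
Apr 9, 255 sold [FIFO — oldest first]: 169 @ $16.55 + 86 @ $14.75 = $4,065.45
Apr 12, 325 sold [FIFO — oldest first]: 259 @ $14.75 + 66 @ $16.90 = $4,935.65
Total COGS = $4,964.65 + $4,065.45 + $4,935.65 = $13,965.75
Ending inventory: 46 @ $16.90 + 291 @ $19.30 = $6,393.70

COGS = $13,965.75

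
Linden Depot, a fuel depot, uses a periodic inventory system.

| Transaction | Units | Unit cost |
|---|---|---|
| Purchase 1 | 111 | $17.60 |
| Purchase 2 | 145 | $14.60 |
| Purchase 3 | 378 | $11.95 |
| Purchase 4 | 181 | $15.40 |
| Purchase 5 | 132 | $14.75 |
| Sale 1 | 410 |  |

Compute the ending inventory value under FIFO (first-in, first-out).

Sale 1 (410) [FIFO — oldest first]: 111 @ $17.60 + 145 @ $14.60 + 154 @ $11.95 = $5,910.90
Ending inventory: 224 @ $11.95 + 181 @ $15.40 + 132 @ $14.75 = $7,411.20

Ending inventory = $7,411.20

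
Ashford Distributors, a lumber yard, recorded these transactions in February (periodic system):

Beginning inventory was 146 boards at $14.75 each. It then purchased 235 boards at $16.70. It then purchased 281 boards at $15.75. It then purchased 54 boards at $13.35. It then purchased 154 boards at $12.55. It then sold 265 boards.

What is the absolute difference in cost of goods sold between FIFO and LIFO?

$589.45

FIFO COGS: 146 @ $14.75 + 119 @ $16.70 = $4,140.80
LIFO COGS: 154 @ $12.55 + 54 @ $13.35 + 57 @ $15.75 = $3,551.35
Difference = |$4,140.80 − $3,551.35| = $589.45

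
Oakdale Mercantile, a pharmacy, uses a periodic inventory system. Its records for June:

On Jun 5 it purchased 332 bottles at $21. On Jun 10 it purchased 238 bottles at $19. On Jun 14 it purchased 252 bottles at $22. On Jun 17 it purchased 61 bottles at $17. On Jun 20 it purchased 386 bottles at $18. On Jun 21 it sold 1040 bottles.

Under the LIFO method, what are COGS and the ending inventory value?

Jun 21, 1040 sold [LIFO — newest first]: 386 @ $18 + 61 @ $17 + 252 @ $22 + 238 @ $19 + 103 @ $21 = $20,214
Ending inventory: 229 @ $21 = $4,809
Check: goods available $25,023 = COGS $20,214 + ending $4,809

COGS = $20,214; ending inventory = $4,809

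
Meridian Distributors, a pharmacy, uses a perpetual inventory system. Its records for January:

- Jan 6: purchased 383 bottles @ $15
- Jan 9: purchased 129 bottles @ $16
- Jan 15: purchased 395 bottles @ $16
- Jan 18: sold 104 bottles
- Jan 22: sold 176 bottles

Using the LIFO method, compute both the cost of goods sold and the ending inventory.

Jan 18, 104 sold [LIFO — newest first]: 104 @ $16 = $1,664
Jan 22, 176 sold [LIFO — newest first]: 176 @ $16 = $2,816
Total COGS = $1,664 + $2,816 = $4,480
Ending inventory: 383 @ $15 + 129 @ $16 + 115 @ $16 = $9,649
Check: goods available $14,129 = COGS $4,480 + ending $9,649

COGS = $4,480; ending inventory = $9,649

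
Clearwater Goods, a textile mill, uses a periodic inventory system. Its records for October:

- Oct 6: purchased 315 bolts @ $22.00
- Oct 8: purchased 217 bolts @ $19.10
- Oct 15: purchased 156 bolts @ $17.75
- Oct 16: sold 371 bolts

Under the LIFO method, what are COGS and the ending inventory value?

Oct 16, 371 sold [LIFO — newest first]: 156 @ $17.75 + 215 @ $19.10 = $6,875.50
Ending inventory: 315 @ $22.00 + 2 @ $19.10 = $6,968.20

COGS = $6,875.50; ending inventory = $6,968.20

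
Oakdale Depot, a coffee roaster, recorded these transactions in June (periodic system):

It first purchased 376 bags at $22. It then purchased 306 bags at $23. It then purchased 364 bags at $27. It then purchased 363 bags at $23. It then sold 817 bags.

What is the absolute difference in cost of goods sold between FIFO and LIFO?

FIFO COGS: 376 @ $22 + 306 @ $23 + 135 @ $27 = $18,955
LIFO COGS: 363 @ $23 + 364 @ $27 + 90 @ $23 = $20,247
Difference = |$18,955 − $20,247| = $1,292

$1,292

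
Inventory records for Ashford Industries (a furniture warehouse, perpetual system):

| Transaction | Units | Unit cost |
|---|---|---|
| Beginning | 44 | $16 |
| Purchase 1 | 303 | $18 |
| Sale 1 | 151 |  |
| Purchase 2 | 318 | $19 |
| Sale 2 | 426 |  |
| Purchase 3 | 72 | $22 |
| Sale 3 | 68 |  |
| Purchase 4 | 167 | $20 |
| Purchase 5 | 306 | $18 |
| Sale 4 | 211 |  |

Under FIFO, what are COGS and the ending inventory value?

COGS = $16,164; ending inventory = $6,468

Sale 1 (151) [FIFO — oldest first]: 44 @ $16 + 107 @ $18 = $2,630
Sale 2 (426) [FIFO — oldest first]: 196 @ $18 + 230 @ $19 = $7,898
Sale 3 (68) [FIFO — oldest first]: 68 @ $19 = $1,292
Sale 4 (211) [FIFO — oldest first]: 20 @ $19 + 72 @ $22 + 119 @ $20 = $4,344
Total COGS = $2,630 + $7,898 + $1,292 + $4,344 = $16,164
Ending inventory: 48 @ $20 + 306 @ $18 = $6,468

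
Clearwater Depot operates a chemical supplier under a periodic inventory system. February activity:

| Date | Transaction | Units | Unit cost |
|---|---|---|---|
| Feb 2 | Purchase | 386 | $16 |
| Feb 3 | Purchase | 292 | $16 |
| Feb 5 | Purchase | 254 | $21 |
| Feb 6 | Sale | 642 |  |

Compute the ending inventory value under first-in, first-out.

Ending inventory = $5,910

Feb 6, 642 sold [FIFO — oldest first]: 386 @ $16 + 256 @ $16 = $10,272
Ending inventory: 36 @ $16 + 254 @ $21 = $5,910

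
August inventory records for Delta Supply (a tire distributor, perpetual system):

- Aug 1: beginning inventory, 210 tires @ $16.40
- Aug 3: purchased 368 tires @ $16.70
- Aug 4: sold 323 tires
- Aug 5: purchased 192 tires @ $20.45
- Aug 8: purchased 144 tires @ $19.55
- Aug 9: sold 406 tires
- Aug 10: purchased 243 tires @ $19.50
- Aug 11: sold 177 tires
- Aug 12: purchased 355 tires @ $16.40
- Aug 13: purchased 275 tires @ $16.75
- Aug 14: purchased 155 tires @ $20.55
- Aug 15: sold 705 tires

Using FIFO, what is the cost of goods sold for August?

COGS = $28,549.95

Aug 4, 323 sold [FIFO — oldest first]: 210 @ $16.40 + 113 @ $16.70 = $5,331.10
Aug 9, 406 sold [FIFO — oldest first]: 255 @ $16.70 + 151 @ $20.45 = $7,346.45
Aug 11, 177 sold [FIFO — oldest first]: 41 @ $20.45 + 136 @ $19.55 = $3,497.25
Aug 15, 705 sold [FIFO — oldest first]: 8 @ $19.55 + 243 @ $19.50 + 355 @ $16.40 + 99 @ $16.75 = $12,375.15
Total COGS = $5,331.10 + $7,346.45 + $3,497.25 + $12,375.15 = $28,549.95
Ending inventory: 176 @ $16.75 + 155 @ $20.55 = $6,133.25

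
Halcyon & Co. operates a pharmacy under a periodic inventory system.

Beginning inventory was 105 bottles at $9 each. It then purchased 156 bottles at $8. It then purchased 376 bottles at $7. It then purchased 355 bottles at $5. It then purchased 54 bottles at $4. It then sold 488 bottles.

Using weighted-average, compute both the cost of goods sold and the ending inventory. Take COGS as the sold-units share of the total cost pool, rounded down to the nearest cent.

COGS = $3,179.93; ending inventory = $3,636.07

Sale 1, sell 488: 488/1046 × $6,816.00 → $3,179.93
Ending inventory (cost pool remaining) = $3,636.07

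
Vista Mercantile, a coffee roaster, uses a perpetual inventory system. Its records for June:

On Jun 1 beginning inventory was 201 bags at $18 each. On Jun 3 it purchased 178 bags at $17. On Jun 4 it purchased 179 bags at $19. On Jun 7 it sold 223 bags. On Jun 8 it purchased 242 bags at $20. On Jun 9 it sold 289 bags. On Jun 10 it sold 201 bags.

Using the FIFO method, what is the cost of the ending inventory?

Jun 7, 223 sold [FIFO — oldest first]: 201 @ $18 + 22 @ $17 = $3,992
Jun 9, 289 sold [FIFO — oldest first]: 156 @ $17 + 133 @ $19 = $5,179
Jun 10, 201 sold [FIFO — oldest first]: 46 @ $19 + 155 @ $20 = $3,974
Total COGS = $3,992 + $5,179 + $3,974 = $13,145
Ending inventory: 87 @ $20 = $1,740
Check: goods available $14,885 = COGS $13,145 + ending $1,740

Ending inventory = $1,740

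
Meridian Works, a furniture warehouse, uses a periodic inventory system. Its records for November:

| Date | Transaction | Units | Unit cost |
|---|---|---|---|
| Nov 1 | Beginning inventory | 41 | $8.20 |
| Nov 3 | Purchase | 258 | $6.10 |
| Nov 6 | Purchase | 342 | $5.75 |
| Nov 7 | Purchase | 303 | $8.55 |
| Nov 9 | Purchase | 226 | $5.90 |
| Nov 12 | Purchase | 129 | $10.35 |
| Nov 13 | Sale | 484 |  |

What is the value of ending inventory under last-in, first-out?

Ending inventory = $5,364.20

Nov 13, 484 sold [LIFO — newest first]: 129 @ $10.35 + 226 @ $5.90 + 129 @ $8.55 = $3,771.50
Ending inventory: 41 @ $8.20 + 258 @ $6.10 + 342 @ $5.75 + 174 @ $8.55 = $5,364.20
Check: goods available $9,135.70 = COGS $3,771.50 + ending $5,364.20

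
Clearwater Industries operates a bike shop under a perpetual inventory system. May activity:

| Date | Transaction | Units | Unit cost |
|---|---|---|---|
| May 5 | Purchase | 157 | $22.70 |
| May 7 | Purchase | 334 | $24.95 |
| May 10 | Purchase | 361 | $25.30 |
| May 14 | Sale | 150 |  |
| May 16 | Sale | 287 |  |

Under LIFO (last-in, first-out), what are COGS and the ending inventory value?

COGS = $11,029.50; ending inventory = $10,001.00

May 14, 150 sold [LIFO — newest first]: 150 @ $25.30 = $3,795.00
May 16, 287 sold [LIFO — newest first]: 211 @ $25.30 + 76 @ $24.95 = $7,234.50
Total COGS = $3,795.00 + $7,234.50 = $11,029.50
Ending inventory: 157 @ $22.70 + 258 @ $24.95 = $10,001.00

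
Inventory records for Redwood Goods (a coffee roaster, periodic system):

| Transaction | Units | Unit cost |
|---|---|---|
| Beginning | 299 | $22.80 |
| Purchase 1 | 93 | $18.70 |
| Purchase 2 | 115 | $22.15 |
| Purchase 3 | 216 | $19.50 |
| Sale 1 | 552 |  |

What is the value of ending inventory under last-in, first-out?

Ending inventory = $3,898.80

Sale 1 (552) [LIFO — newest first]: 216 @ $19.50 + 115 @ $22.15 + 93 @ $18.70 + 128 @ $22.80 = $11,416.75
Ending inventory: 171 @ $22.80 = $3,898.80
Check: goods available $15,315.55 = COGS $11,416.75 + ending $3,898.80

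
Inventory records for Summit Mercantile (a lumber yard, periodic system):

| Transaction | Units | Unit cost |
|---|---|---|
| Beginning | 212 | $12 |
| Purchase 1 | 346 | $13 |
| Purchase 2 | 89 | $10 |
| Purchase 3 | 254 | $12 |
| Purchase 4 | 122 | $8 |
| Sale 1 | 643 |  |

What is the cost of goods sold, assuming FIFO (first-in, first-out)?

COGS = $7,892

Sale 1 (643) [FIFO — oldest first]: 212 @ $12 + 346 @ $13 + 85 @ $10 = $7,892
Ending inventory: 4 @ $10 + 254 @ $12 + 122 @ $8 = $4,064
Check: goods available $11,956 = COGS $7,892 + ending $4,064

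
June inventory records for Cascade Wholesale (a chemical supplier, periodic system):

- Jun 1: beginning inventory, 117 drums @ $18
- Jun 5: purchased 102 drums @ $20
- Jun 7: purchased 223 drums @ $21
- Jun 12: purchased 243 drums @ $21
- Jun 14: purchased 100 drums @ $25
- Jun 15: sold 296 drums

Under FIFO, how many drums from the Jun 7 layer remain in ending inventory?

Jun 15, 296 sold [FIFO — oldest first]: 117 @ $18 + 102 @ $20 + 77 @ $21 = $5,763
Ending inventory: 146 @ $21 + 243 @ $21 + 100 @ $25 = $10,669
Check: goods available $16,432 = COGS $5,763 + ending $10,669

146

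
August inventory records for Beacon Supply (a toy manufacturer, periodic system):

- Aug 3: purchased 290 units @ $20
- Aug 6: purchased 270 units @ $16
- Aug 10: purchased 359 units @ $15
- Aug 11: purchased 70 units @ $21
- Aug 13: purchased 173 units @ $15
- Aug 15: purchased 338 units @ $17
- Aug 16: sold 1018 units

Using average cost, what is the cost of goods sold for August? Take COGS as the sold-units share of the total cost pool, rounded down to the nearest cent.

COGS = $17,181.12

Aug 16, sell 1018: 1018/1500 × $25,316.00 → $17,181.12
Ending inventory (cost pool remaining) = $8,134.88
Check: goods available $25,316.00 = COGS $17,181.12 + ending $8,134.88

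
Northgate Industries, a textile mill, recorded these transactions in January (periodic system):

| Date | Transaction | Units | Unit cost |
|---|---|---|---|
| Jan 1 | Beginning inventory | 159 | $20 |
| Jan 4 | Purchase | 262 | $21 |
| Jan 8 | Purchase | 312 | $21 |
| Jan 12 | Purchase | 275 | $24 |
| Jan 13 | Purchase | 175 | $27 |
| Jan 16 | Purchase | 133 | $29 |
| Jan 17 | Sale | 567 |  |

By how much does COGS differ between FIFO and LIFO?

FIFO COGS: 159 @ $20 + 262 @ $21 + 146 @ $21 = $11,748
LIFO COGS: 133 @ $29 + 175 @ $27 + 259 @ $24 = $14,798
Difference = |$11,748 − $14,798| = $3,050

$3,050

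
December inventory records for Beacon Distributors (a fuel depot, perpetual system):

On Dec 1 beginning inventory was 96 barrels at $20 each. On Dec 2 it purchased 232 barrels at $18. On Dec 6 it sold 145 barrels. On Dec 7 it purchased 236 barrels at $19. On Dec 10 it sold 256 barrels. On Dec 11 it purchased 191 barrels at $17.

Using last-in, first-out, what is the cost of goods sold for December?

Dec 6, 145 sold [LIFO — newest first]: 145 @ $18 = $2,610
Dec 10, 256 sold [LIFO — newest first]: 236 @ $19 + 20 @ $18 = $4,844
Total COGS = $2,610 + $4,844 = $7,454
Ending inventory: 96 @ $20 + 67 @ $18 + 191 @ $17 = $6,373

COGS = $7,454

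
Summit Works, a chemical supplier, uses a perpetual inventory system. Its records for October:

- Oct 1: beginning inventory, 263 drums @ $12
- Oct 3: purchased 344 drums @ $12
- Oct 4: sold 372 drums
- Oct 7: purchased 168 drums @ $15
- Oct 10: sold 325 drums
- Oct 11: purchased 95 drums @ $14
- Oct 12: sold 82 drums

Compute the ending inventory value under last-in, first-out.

Oct 4, 372 sold [LIFO — newest first]: 344 @ $12 + 28 @ $12 = $4,464
Oct 10, 325 sold [LIFO — newest first]: 168 @ $15 + 157 @ $12 = $4,404
Oct 12, 82 sold [LIFO — newest first]: 82 @ $14 = $1,148
Total COGS = $4,464 + $4,404 + $1,148 = $10,016
Ending inventory: 78 @ $12 + 13 @ $14 = $1,118

Ending inventory = $1,118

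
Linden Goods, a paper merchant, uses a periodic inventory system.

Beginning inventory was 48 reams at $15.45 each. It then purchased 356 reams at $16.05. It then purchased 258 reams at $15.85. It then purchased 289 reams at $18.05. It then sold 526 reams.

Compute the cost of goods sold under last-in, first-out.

COGS = $8,972.90

Sale 1 (526) [LIFO — newest first]: 289 @ $18.05 + 237 @ $15.85 = $8,972.90
Ending inventory: 48 @ $15.45 + 356 @ $16.05 + 21 @ $15.85 = $6,788.25
Check: goods available $15,761.15 = COGS $8,972.90 + ending $6,788.25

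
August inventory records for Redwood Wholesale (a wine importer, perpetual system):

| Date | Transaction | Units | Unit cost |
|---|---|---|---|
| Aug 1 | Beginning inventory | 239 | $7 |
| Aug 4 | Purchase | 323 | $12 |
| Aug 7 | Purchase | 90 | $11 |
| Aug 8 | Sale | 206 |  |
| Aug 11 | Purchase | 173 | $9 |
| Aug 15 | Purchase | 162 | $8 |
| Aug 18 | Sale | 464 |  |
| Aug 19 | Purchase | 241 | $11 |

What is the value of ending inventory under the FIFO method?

Ending inventory = $5,342

Aug 8, 206 sold [FIFO — oldest first]: 206 @ $7 = $1,442
Aug 18, 464 sold [FIFO — oldest first]: 33 @ $7 + 323 @ $12 + 90 @ $11 + 18 @ $9 = $5,259
Total COGS = $1,442 + $5,259 = $6,701
Ending inventory: 155 @ $9 + 162 @ $8 + 241 @ $11 = $5,342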